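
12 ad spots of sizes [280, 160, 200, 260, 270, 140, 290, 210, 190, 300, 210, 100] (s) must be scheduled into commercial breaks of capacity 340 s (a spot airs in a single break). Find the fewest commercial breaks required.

10

Total = 300 + 290 + 280 + 270 + 260 + 210 + 210 + 200 + 190 + 160 + 140 + 100 = 2610 s.
Lower bound: ⌈2610/340⌉ = 8 commercial breaks.
Also, 9 ad spots each exceed 170 s, and no two of those can share a break, so at least 9 commercial breaks are needed.
A packing using 10 commercial breaks:
  break 1: 300 = 300
  break 2: 290 = 290
  break 3: 280 = 280
  break 4: 270 = 270
  break 5: 260 = 260
  break 6: 210 + 100 = 310
  break 7: 210 = 210
  break 8: 200 + 140 = 340
  break 9: 190 = 190
  break 10: 160 = 160
No arrangement into 9 commercial breaks stays within capacity, so 10 is optimal.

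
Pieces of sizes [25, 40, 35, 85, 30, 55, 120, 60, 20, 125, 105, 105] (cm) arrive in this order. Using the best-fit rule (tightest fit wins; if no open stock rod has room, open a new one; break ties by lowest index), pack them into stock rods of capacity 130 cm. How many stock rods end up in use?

7

  25 → stock rod 1 (new)  [load 25/130]
  40 → stock rod 1  [load 65/130]
  35 → stock rod 1  [load 100/130]
  85 → stock rod 2 (new)  [load 85/130]
  30 → stock rod 1  [load 130/130]
  55 → stock rod 3 (new)  [load 55/130]
  120 → stock rod 4 (new)  [load 120/130]
  60 → stock rod 3  [load 115/130]
  20 → stock rod 2  [load 105/130]
  125 → stock rod 5 (new)  [load 125/130]
  105 → stock rod 6 (new)  [load 105/130]
  105 → stock rod 7 (new)  [load 105/130]
7 stock rods opened.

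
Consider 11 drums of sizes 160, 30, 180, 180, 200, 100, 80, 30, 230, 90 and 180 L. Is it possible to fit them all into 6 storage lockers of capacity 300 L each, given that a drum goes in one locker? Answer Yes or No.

Yes

A valid assignment using 6 storage lockers:
  locker 1: 230 + 30 + 30 = 290
  locker 2: 200 + 100 = 300
  locker 3: 180 + 90 = 270
  locker 4: 180 + 80 = 260
  locker 5: 180 = 180
  locker 6: 160 = 160
Every load is within 300 L, so 6 storage lockers suffice.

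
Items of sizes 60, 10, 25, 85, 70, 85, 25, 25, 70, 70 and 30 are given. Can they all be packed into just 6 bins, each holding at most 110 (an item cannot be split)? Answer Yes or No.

Yes

A valid assignment using 6 bins:
  bin 1: 85 + 25 = 110
  bin 2: 85 + 25 = 110
  bin 3: 70 + 30 + 10 = 110
  bin 4: 70 + 25 = 95
  bin 5: 70 = 70
  bin 6: 60 = 60
Every load is within 110, so 6 bins suffice.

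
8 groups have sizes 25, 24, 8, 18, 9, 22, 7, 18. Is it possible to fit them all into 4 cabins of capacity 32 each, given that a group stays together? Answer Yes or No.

No

Total = 131; ⌈131/32⌉ = 5.
At least 5 cabins are required, but only 4 are allowed.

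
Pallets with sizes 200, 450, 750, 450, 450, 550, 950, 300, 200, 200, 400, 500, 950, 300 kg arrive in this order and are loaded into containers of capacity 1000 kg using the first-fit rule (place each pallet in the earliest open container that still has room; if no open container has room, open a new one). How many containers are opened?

  200 → container 1 (new)  [load 200/1000]
  450 → container 1  [load 650/1000]
  750 → container 2 (new)  [load 750/1000]
  450 → container 3 (new)  [load 450/1000]
  450 → container 3  [load 900/1000]
  550 → container 4 (new)  [load 550/1000]
  950 → container 5 (new)  [load 950/1000]
  300 → container 1  [load 950/1000]
  200 → container 2  [load 950/1000]
  200 → container 4  [load 750/1000]
  400 → container 6 (new)  [load 400/1000]
  500 → container 6  [load 900/1000]
  950 → container 7 (new)  [load 950/1000]
  300 → container 8 (new)  [load 300/1000]
8 containers opened.

8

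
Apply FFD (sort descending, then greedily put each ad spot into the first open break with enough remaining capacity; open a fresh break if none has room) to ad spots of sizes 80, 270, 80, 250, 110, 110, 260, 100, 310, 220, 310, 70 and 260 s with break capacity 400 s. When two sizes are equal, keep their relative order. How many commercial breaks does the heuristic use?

7

Sorted descending: 310, 310, 270, 260, 260, 250, 220, 110, 110, 100, 80, 80, 70.
  310 → break 1 (new)  [load 310/400]
  310 → break 2 (new)  [load 310/400]
  270 → break 3 (new)  [load 270/400]
  260 → break 4 (new)  [load 260/400]
  260 → break 5 (new)  [load 260/400]
  250 → break 6 (new)  [load 250/400]
  220 → break 7 (new)  [load 220/400]
  110 → break 3  [load 380/400]
  110 → break 4  [load 370/400]
  100 → break 5  [load 360/400]
  80 → break 1  [load 390/400]
  80 → break 2  [load 390/400]
  70 → break 6  [load 320/400]
7 commercial breaks opened.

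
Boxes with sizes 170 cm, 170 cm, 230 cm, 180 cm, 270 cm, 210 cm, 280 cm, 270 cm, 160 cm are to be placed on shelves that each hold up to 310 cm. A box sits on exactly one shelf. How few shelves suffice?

9

Total = 280 + 270 + 270 + 230 + 210 + 180 + 170 + 170 + 160 = 1940 cm.
Lower bound: ⌈1940/310⌉ = 7 shelves.
Also, 9 boxes each exceed 155 cm, and no two of those can share a shelf, so at least 9 shelves are needed.
A packing using 9 shelves:
  shelf 1: 280 = 280
  shelf 2: 270 = 270
  shelf 3: 270 = 270
  shelf 4: 230 = 230
  shelf 5: 210 = 210
  shelf 6: 180 = 180
  shelf 7: 170 = 170
  shelf 8: 170 = 170
  shelf 9: 160 = 160
This matches the lower bound, so 9 is optimal.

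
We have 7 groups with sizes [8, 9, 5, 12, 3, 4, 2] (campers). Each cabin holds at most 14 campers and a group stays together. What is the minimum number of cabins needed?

Total = 12 + 9 + 8 + 5 + 4 + 3 + 2 = 43 campers.
Lower bound: ⌈43/14⌉ = 4 cabins.
A packing using 4 cabins:
  cabin 1: 12 + 2 = 14
  cabin 2: 9 + 5 = 14
  cabin 3: 8 + 4 = 12
  cabin 4: 3 = 3
This matches the lower bound, so 4 is optimal.

4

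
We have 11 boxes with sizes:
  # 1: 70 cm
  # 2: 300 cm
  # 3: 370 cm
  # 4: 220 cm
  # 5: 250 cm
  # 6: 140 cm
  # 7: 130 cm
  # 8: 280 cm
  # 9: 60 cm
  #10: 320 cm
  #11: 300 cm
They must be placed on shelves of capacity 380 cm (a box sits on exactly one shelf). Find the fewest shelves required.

Total = 370 + 320 + 300 + 300 + 280 + 250 + 220 + 140 + 130 + 70 + 60 = 2440 cm.
Lower bound: ⌈2440/380⌉ = 7 shelves.
A packing using 7 shelves:
  shelf 1: 370 = 370
  shelf 2: 320 + 60 = 380
  shelf 3: 300 + 70 = 370
  shelf 4: 300 = 300
  shelf 5: 280 = 280
  shelf 6: 250 + 130 = 380
  shelf 7: 220 + 140 = 360
This matches the lower bound, so 7 is optimal.

7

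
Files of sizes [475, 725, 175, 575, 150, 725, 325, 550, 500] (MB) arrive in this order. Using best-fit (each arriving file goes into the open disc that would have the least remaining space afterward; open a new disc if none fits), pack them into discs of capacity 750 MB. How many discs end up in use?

  475 → disc 1 (new)  [load 475/750]
  725 → disc 2 (new)  [load 725/750]
  175 → disc 1  [load 650/750]
  575 → disc 3 (new)  [load 575/750]
  150 → disc 3  [load 725/750]
  725 → disc 4 (new)  [load 725/750]
  325 → disc 5 (new)  [load 325/750]
  550 → disc 6 (new)  [load 550/750]
  500 → disc 7 (new)  [load 500/750]
7 discs opened.

7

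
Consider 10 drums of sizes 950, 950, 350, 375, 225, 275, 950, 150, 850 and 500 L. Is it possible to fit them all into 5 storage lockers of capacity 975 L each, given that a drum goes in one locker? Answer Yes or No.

No

Total = 5575 L; ⌈5575/975⌉ = 6.
At least 6 storage lockers are required, but only 5 are allowed.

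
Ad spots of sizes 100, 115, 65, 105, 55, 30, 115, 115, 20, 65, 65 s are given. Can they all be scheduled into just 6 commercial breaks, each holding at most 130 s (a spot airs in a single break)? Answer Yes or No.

No

Total = 850 s; ⌈850/130⌉ = 7.
At least 7 commercial breaks are required, but only 6 are allowed.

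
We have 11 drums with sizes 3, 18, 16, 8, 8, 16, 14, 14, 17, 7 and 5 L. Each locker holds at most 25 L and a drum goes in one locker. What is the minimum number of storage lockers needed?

6

Total = 18 + 17 + 16 + 16 + 14 + 14 + 8 + 8 + 7 + 5 + 3 = 126 L.
Lower bound: ⌈126/25⌉ = 6 storage lockers.
A packing using 6 storage lockers:
  locker 1: 18 + 7 = 25
  locker 2: 17 + 8 = 25
  locker 3: 16 + 8 = 24
  locker 4: 16 + 5 + 3 = 24
  locker 5: 14 = 14
  locker 6: 14 = 14
This matches the lower bound, so 6 is optimal.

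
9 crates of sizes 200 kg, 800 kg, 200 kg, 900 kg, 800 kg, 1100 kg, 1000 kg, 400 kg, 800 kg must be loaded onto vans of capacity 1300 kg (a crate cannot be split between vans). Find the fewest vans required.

Total = 1100 + 1000 + 900 + 800 + 800 + 800 + 400 + 200 + 200 = 6200 kg.
Lower bound: ⌈6200/1300⌉ = 5 vans.
Also, 6 crates each exceed 650 kg, and no two of those can share a van, so at least 6 vans are needed.
A packing using 6 vans:
  van 1: 1100 + 200 = 1300
  van 2: 1000 + 200 = 1200
  van 3: 900 + 400 = 1300
  van 4: 800 = 800
  van 5: 800 = 800
  van 6: 800 = 800
This matches the lower bound, so 6 is optimal.

6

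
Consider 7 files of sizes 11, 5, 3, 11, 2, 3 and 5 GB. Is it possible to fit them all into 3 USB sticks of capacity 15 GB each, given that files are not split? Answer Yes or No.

Yes

A valid assignment using 3 USB sticks:
  USB stick 1: 11 + 3 = 14
  USB stick 2: 11 + 3 = 14
  USB stick 3: 5 + 5 + 2 = 12
Every load is within 15 GB, so 3 USB sticks suffice.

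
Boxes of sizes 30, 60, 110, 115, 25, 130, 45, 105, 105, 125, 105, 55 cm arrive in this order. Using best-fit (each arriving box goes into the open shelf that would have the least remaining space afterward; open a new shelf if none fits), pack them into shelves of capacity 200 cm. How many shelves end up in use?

  30 → shelf 1 (new)  [load 30/200]
  60 → shelf 1  [load 90/200]
  110 → shelf 1  [load 200/200]
  115 → shelf 2 (new)  [load 115/200]
  25 → shelf 2  [load 140/200]
  130 → shelf 3 (new)  [load 130/200]
  45 → shelf 2  [load 185/200]
  105 → shelf 4 (new)  [load 105/200]
  105 → shelf 5 (new)  [load 105/200]
  125 → shelf 6 (new)  [load 125/200]
  105 → shelf 7 (new)  [load 105/200]
  55 → shelf 3  [load 185/200]
7 shelves opened.

7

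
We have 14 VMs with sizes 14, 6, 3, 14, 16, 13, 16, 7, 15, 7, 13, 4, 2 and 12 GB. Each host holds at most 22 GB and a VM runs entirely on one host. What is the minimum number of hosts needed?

8

Total = 16 + 16 + 15 + 14 + 14 + 13 + 13 + 12 + 7 + 7 + 6 + 4 + 3 + 2 = 142 GB.
Lower bound: ⌈142/22⌉ = 7 hosts.
Also, 8 VMs each exceed 11 GB, and no two of those can share a host, so at least 8 hosts are needed.
A packing using 8 hosts:
  host 1: 16 + 6 = 22
  host 2: 16 + 4 + 2 = 22
  host 3: 15 + 7 = 22
  host 4: 14 + 7 = 21
  host 5: 14 + 3 = 17
  host 6: 13 = 13
  host 7: 13 = 13
  host 8: 12 = 12
This matches the lower bound, so 8 is optimal.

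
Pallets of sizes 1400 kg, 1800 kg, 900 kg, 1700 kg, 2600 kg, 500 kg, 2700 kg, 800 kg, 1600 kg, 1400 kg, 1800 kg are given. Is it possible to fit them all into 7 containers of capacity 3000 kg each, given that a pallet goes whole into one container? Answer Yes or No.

Yes

A valid assignment using 7 containers:
  container 1: 2700 = 2700
  container 2: 2600 = 2600
  container 3: 1800 + 900 = 2700
  container 4: 1800 + 800 = 2600
  container 5: 1700 + 500 = 2200
  container 6: 1600 + 1400 = 3000
  container 7: 1400 = 1400
Every load is within 3000 kg, so 7 containers suffice.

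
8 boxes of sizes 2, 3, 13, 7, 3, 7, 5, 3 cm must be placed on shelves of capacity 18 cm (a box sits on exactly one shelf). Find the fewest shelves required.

Total = 13 + 7 + 7 + 5 + 3 + 3 + 3 + 2 = 43 cm.
Lower bound: ⌈43/18⌉ = 3 shelves.
A packing using 3 shelves:
  shelf 1: 13 + 5 = 18
  shelf 2: 7 + 7 + 3 = 17
  shelf 3: 3 + 3 + 2 = 8
This matches the lower bound, so 3 is optimal.

3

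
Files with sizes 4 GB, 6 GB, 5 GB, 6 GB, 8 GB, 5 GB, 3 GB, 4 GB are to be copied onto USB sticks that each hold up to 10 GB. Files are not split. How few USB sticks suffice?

5

Total = 8 + 6 + 6 + 5 + 5 + 4 + 4 + 3 = 41 GB.
Lower bound: ⌈41/10⌉ = 5 USB sticks.
A packing using 5 USB sticks:
  USB stick 1: 8 = 8
  USB stick 2: 6 + 4 = 10
  USB stick 3: 6 + 4 = 10
  USB stick 4: 5 + 5 = 10
  USB stick 5: 3 = 3
This matches the lower bound, so 5 is optimal.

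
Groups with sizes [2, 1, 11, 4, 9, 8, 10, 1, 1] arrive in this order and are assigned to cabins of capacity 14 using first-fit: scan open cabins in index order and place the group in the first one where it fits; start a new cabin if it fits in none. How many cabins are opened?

4

  2 → cabin 1 (new)  [load 2/14]
  1 → cabin 1  [load 3/14]
  11 → cabin 1  [load 14/14]
  4 → cabin 2 (new)  [load 4/14]
  9 → cabin 2  [load 13/14]
  8 → cabin 3 (new)  [load 8/14]
  10 → cabin 4 (new)  [load 10/14]
  1 → cabin 2  [load 14/14]
  1 → cabin 3  [load 9/14]
4 cabins opened.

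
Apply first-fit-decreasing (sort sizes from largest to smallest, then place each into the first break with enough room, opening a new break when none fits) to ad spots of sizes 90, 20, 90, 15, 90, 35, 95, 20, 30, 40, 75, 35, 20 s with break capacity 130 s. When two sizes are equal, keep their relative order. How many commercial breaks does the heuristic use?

6

Sorted descending: 95, 90, 90, 90, 75, 40, 35, 35, 30, 20, 20, 20, 15.
  95 → break 1 (new)  [load 95/130]
  90 → break 2 (new)  [load 90/130]
  90 → break 3 (new)  [load 90/130]
  90 → break 4 (new)  [load 90/130]
  75 → break 5 (new)  [load 75/130]
  40 → break 2  [load 130/130]
  35 → break 1  [load 130/130]
  35 → break 3  [load 125/130]
  30 → break 4  [load 120/130]
  20 → break 5  [load 95/130]
  20 → break 5  [load 115/130]
  20 → break 6 (new)  [load 20/130]
  15 → break 5  [load 130/130]
6 commercial breaks opened.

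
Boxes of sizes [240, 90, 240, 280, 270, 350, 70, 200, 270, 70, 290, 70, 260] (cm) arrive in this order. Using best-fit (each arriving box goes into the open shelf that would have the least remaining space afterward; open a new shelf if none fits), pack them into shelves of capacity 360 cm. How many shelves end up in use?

  240 → shelf 1 (new)  [load 240/360]
  90 → shelf 1  [load 330/360]
  240 → shelf 2 (new)  [load 240/360]
  280 → shelf 3 (new)  [load 280/360]
  270 → shelf 4 (new)  [load 270/360]
  350 → shelf 5 (new)  [load 350/360]
  70 → shelf 3  [load 350/360]
  200 → shelf 6 (new)  [load 200/360]
  270 → shelf 7 (new)  [load 270/360]
  70 → shelf 4  [load 340/360]
  290 → shelf 8 (new)  [load 290/360]
  70 → shelf 8  [load 360/360]
  260 → shelf 9 (new)  [load 260/360]
9 shelves opened.

9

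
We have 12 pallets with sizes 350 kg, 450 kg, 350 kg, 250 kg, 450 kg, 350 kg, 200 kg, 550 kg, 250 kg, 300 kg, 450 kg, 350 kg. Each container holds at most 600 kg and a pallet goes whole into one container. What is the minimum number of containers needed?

9

Total = 550 + 450 + 450 + 450 + 350 + 350 + 350 + 350 + 300 + 250 + 250 + 200 = 4300 kg.
Lower bound: ⌈4300/600⌉ = 8 containers.
A packing using 9 containers:
  container 1: 550 = 550
  container 2: 450 = 450
  container 3: 450 = 450
  container 4: 450 = 450
  container 5: 350 + 250 = 600
  container 6: 350 + 250 = 600
  container 7: 350 + 200 = 550
  container 8: 350 = 350
  container 9: 300 = 300
No arrangement into 8 containers stays within capacity, so 9 is optimal.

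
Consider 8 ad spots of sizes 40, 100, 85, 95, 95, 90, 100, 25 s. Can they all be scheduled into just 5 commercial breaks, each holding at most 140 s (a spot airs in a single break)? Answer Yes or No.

No

Total = 630 s; ⌈630/140⌉ = 5.
6 ad spots each exceed half the capacity and cannot share a break, forcing at least 6 commercial breaks.
At least 6 commercial breaks are required, but only 5 are allowed.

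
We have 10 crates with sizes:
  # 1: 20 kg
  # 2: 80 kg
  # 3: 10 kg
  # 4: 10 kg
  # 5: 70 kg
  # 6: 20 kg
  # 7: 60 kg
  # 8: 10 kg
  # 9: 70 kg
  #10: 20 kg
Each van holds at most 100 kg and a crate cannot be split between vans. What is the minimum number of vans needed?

4

Total = 80 + 70 + 70 + 60 + 20 + 20 + 20 + 10 + 10 + 10 = 370 kg.
Lower bound: ⌈370/100⌉ = 4 vans.
A packing using 4 vans:
  van 1: 80 + 20 = 100
  van 2: 70 + 20 + 10 = 100
  van 3: 70 + 20 + 10 = 100
  van 4: 60 + 10 = 70
This matches the lower bound, so 4 is optimal.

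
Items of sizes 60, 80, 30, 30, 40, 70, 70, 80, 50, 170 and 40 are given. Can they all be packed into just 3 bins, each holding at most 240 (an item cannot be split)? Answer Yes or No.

Yes

A valid assignment using 3 bins:
  bin 1: 170 + 70 = 240
  bin 2: 80 + 80 + 50 + 30 = 240
  bin 3: 70 + 60 + 40 + 40 + 30 = 240
Every load is within 240, so 3 bins suffice.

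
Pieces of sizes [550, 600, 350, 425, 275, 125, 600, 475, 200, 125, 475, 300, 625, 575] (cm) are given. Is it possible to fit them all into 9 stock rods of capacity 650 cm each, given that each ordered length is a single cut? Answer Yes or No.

Total = 5700 cm; ⌈5700/650⌉ = 9.
The bound of 9 does not rule out 9, but exhaustive search shows no assignment into 9 stock rods of capacity 650 cm exists — the minimum is 10.

No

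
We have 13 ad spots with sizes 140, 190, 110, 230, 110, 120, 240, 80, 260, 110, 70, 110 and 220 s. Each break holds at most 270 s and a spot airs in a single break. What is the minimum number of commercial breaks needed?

Total = 260 + 240 + 230 + 220 + 190 + 140 + 120 + 110 + 110 + 110 + 110 + 80 + 70 = 1990 s.
Lower bound: ⌈1990/270⌉ = 8 commercial breaks.
A packing using 9 commercial breaks:
  break 1: 260 = 260
  break 2: 240 = 240
  break 3: 230 = 230
  break 4: 220 = 220
  break 5: 190 + 80 = 270
  break 6: 140 + 120 = 260
  break 7: 110 + 110 = 220
  break 8: 110 + 110 = 220
  break 9: 70 = 70
No arrangement into 8 commercial breaks stays within capacity, so 9 is optimal.

9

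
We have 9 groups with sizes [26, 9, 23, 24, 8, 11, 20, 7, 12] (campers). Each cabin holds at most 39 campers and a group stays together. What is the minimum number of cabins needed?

4

Total = 26 + 24 + 23 + 20 + 12 + 11 + 9 + 8 + 7 = 140 campers.
Lower bound: ⌈140/39⌉ = 4 cabins.
A packing using 4 cabins:
  cabin 1: 26 + 12 = 38
  cabin 2: 24 + 11 = 35
  cabin 3: 23 + 9 + 7 = 39
  cabin 4: 20 + 8 = 28
This matches the lower bound, so 4 is optimal.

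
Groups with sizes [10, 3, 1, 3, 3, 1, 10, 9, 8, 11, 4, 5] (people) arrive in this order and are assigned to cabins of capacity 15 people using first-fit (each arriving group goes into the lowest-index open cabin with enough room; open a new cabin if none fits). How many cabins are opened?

  10 → cabin 1 (new)  [load 10/15]
  3 → cabin 1  [load 13/15]
  1 → cabin 1  [load 14/15]
  3 → cabin 2 (new)  [load 3/15]
  3 → cabin 2  [load 6/15]
  1 → cabin 1  [load 15/15]
  10 → cabin 3 (new)  [load 10/15]
  9 → cabin 2  [load 15/15]
  8 → cabin 4 (new)  [load 8/15]
  11 → cabin 5 (new)  [load 11/15]
  4 → cabin 3  [load 14/15]
  5 → cabin 4  [load 13/15]
5 cabins opened.

5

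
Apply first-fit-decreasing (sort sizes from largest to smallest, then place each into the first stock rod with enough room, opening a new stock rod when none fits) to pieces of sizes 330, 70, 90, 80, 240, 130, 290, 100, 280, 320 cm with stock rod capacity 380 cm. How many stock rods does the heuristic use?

Sorted descending: 330, 320, 290, 280, 240, 130, 100, 90, 80, 70.
  330 → stock rod 1 (new)  [load 330/380]
  320 → stock rod 2 (new)  [load 320/380]
  290 → stock rod 3 (new)  [load 290/380]
  280 → stock rod 4 (new)  [load 280/380]
  240 → stock rod 5 (new)  [load 240/380]
  130 → stock rod 5  [load 370/380]
  100 → stock rod 4  [load 380/380]
  90 → stock rod 3  [load 380/380]
  80 → stock rod 6 (new)  [load 80/380]
  70 → stock rod 6  [load 150/380]
6 stock rods opened.

6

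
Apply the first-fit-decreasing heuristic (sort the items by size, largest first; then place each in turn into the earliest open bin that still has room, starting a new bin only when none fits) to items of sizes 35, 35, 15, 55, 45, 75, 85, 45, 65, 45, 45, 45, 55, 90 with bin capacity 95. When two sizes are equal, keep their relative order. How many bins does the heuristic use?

Sorted descending: 90, 85, 75, 65, 55, 55, 45, 45, 45, 45, 45, 35, 35, 15.
  90 → bin 1 (new)  [load 90/95]
  85 → bin 2 (new)  [load 85/95]
  75 → bin 3 (new)  [load 75/95]
  65 → bin 4 (new)  [load 65/95]
  55 → bin 5 (new)  [load 55/95]
  55 → bin 6 (new)  [load 55/95]
  45 → bin 7 (new)  [load 45/95]
  45 → bin 7  [load 90/95]
  45 → bin 8 (new)  [load 45/95]
  45 → bin 8  [load 90/95]
  45 → bin 9 (new)  [load 45/95]
  35 → bin 5  [load 90/95]
  35 → bin 6  [load 90/95]
  15 → bin 3  [load 90/95]
9 bins opened.

9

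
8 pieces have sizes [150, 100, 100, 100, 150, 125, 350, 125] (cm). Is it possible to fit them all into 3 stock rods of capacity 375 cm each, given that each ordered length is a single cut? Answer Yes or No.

No

Total = 1200 cm; ⌈1200/375⌉ = 4.
At least 4 stock rods are required, but only 3 are allowed.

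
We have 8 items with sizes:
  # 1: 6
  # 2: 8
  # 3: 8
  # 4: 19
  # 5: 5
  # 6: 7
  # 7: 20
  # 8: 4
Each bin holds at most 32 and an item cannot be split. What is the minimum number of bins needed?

3

Total = 20 + 19 + 8 + 8 + 7 + 6 + 5 + 4 = 77.
Lower bound: ⌈77/32⌉ = 3 bins.
A packing using 3 bins:
  bin 1: 20 + 8 + 4 = 32
  bin 2: 19 + 8 + 5 = 32
  bin 3: 7 + 6 = 13
This matches the lower bound, so 3 is optimal.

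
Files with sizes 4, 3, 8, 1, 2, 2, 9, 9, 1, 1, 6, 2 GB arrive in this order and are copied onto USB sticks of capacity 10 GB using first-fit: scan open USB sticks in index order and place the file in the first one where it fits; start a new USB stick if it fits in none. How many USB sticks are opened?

  4 → USB stick 1 (new)  [load 4/10]
  3 → USB stick 1  [load 7/10]
  8 → USB stick 2 (new)  [load 8/10]
  1 → USB stick 1  [load 8/10]
  2 → USB stick 1  [load 10/10]
  2 → USB stick 2  [load 10/10]
  9 → USB stick 3 (new)  [load 9/10]
  9 → USB stick 4 (new)  [load 9/10]
  1 → USB stick 3  [load 10/10]
  1 → USB stick 4  [load 10/10]
  6 → USB stick 5 (new)  [load 6/10]
  2 → USB stick 5  [load 8/10]
5 USB sticks opened.

5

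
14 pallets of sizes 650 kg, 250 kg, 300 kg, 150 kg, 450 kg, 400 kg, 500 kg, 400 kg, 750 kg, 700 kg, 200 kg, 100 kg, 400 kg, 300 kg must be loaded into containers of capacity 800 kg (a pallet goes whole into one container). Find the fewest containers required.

Total = 750 + 700 + 650 + 500 + 450 + 400 + 400 + 400 + 300 + 300 + 250 + 200 + 150 + 100 = 5550 kg.
Lower bound: ⌈5550/800⌉ = 7 containers.
A packing using 8 containers:
  container 1: 750 = 750
  container 2: 700 + 100 = 800
  container 3: 650 + 150 = 800
  container 4: 500 + 300 = 800
  container 5: 450 + 300 = 750
  container 6: 400 + 400 = 800
  container 7: 400 + 250 = 650
  container 8: 200 = 200
No arrangement into 7 containers stays within capacity, so 8 is optimal.

8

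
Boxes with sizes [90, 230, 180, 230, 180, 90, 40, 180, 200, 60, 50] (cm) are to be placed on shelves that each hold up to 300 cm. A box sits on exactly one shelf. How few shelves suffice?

6

Total = 230 + 230 + 200 + 180 + 180 + 180 + 90 + 90 + 60 + 50 + 40 = 1530 cm.
Lower bound: ⌈1530/300⌉ = 6 shelves.
A packing using 6 shelves:
  shelf 1: 230 + 60 = 290
  shelf 2: 230 + 50 = 280
  shelf 3: 200 + 90 = 290
  shelf 4: 180 + 90 = 270
  shelf 5: 180 + 40 = 220
  shelf 6: 180 = 180
This matches the lower bound, so 6 is optimal.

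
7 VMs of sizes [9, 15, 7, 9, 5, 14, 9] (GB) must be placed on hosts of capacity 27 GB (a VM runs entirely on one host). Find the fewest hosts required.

Total = 15 + 14 + 9 + 9 + 9 + 7 + 5 = 68 GB.
Lower bound: ⌈68/27⌉ = 3 hosts.
A packing using 3 hosts:
  host 1: 15 + 9 = 24
  host 2: 14 + 9 = 23
  host 3: 9 + 7 + 5 = 21
This matches the lower bound, so 3 is optimal.

3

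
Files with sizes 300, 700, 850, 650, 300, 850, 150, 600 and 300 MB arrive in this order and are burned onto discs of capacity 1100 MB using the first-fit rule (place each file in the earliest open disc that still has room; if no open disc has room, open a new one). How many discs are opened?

  300 → disc 1 (new)  [load 300/1100]
  700 → disc 1  [load 1000/1100]
  850 → disc 2 (new)  [load 850/1100]
  650 → disc 3 (new)  [load 650/1100]
  300 → disc 3  [load 950/1100]
  850 → disc 4 (new)  [load 850/1100]
  150 → disc 2  [load 1000/1100]
  600 → disc 5 (new)  [load 600/1100]
  300 → disc 5  [load 900/1100]
5 discs opened.

5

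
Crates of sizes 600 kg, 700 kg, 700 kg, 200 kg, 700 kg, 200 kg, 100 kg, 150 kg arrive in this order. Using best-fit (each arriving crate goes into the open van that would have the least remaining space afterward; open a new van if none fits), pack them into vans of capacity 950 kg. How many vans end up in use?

4

  600 → van 1 (new)  [load 600/950]
  700 → van 2 (new)  [load 700/950]
  700 → van 3 (new)  [load 700/950]
  200 → van 2  [load 900/950]
  700 → van 4 (new)  [load 700/950]
  200 → van 3  [load 900/950]
  100 → van 4  [load 800/950]
  150 → van 4  [load 950/950]
4 vans opened.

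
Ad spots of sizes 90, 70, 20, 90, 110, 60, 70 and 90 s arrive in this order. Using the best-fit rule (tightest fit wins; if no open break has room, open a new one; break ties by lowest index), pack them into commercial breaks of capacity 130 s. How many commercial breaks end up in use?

6

  90 → break 1 (new)  [load 90/130]
  70 → break 2 (new)  [load 70/130]
  20 → break 1  [load 110/130]
  90 → break 3 (new)  [load 90/130]
  110 → break 4 (new)  [load 110/130]
  60 → break 2  [load 130/130]
  70 → break 5 (new)  [load 70/130]
  90 → break 6 (new)  [load 90/130]
6 commercial breaks opened.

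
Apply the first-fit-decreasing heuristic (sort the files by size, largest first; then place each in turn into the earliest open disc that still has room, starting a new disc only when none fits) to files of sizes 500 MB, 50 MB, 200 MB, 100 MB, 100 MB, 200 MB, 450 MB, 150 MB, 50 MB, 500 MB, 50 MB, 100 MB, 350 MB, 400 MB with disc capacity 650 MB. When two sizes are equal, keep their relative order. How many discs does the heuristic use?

5

Sorted descending: 500, 500, 450, 400, 350, 200, 200, 150, 100, 100, 100, 50, 50, 50.
  500 → disc 1 (new)  [load 500/650]
  500 → disc 2 (new)  [load 500/650]
  450 → disc 3 (new)  [load 450/650]
  400 → disc 4 (new)  [load 400/650]
  350 → disc 5 (new)  [load 350/650]
  200 → disc 3  [load 650/650]
  200 → disc 4  [load 600/650]
  150 → disc 1  [load 650/650]
  100 → disc 2  [load 600/650]
  100 → disc 5  [load 450/650]
  100 → disc 5  [load 550/650]
  50 → disc 2  [load 650/650]
  50 → disc 4  [load 650/650]
  50 → disc 5  [load 600/650]
5 discs opened.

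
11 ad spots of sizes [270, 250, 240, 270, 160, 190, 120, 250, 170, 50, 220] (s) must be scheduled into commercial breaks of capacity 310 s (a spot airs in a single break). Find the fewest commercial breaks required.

9

Total = 270 + 270 + 250 + 250 + 240 + 220 + 190 + 170 + 160 + 120 + 50 = 2190 s.
Lower bound: ⌈2190/310⌉ = 8 commercial breaks.
Also, 9 ad spots each exceed 155 s, and no two of those can share a break, so at least 9 commercial breaks are needed.
A packing using 9 commercial breaks:
  break 1: 270 = 270
  break 2: 270 = 270
  break 3: 250 + 50 = 300
  break 4: 250 = 250
  break 5: 240 = 240
  break 6: 220 = 220
  break 7: 190 + 120 = 310
  break 8: 170 = 170
  break 9: 160 = 160
This matches the lower bound, so 9 is optimal.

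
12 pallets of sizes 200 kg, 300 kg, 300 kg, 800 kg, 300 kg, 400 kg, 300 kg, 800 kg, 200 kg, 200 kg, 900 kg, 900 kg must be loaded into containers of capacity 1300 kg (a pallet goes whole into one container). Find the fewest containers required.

Total = 900 + 900 + 800 + 800 + 400 + 300 + 300 + 300 + 300 + 200 + 200 + 200 = 5600 kg.
Lower bound: ⌈5600/1300⌉ = 5 containers.
A packing using 5 containers:
  container 1: 900 + 400 = 1300
  container 2: 900 + 300 = 1200
  container 3: 800 + 300 + 200 = 1300
  container 4: 800 + 300 + 200 = 1300
  container 5: 300 + 200 = 500
This matches the lower bound, so 5 is optimal.

5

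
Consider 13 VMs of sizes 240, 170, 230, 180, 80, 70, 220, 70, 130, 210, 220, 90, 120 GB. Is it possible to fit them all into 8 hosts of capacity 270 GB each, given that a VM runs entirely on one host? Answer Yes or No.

Total = 2030 GB; ⌈2030/270⌉ = 8.
The bound of 8 does not rule out 8, but exhaustive search shows no assignment into 8 hosts of capacity 270 GB exists — the minimum is 9.

No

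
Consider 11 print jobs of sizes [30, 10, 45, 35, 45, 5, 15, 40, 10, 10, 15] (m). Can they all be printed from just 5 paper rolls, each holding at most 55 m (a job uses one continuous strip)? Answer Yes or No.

A valid assignment using 5 paper rolls:
  roll 1: 45 + 10 = 55
  roll 2: 45 + 10 = 55
  roll 3: 40 + 15 = 55
  roll 4: 35 + 15 + 5 = 55
  roll 5: 30 + 10 = 40
Every load is within 55 m, so 5 paper rolls suffice.

Yes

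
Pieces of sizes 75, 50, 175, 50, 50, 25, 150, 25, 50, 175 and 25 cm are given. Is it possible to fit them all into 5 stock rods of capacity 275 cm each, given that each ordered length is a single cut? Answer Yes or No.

A valid assignment using 4 stock rods:
  stock rod 1: 175 + 75 + 25 = 275
  stock rod 2: 175 + 50 + 50 = 275
  stock rod 3: 150 + 50 + 50 + 25 = 275
  stock rod 4: 25 = 25
That uses only 4 ≤ 5, so 5 stock rods are enough.

Yes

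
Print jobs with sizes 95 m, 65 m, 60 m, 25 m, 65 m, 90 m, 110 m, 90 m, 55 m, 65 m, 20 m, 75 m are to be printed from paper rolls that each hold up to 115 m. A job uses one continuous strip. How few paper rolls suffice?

Total = 110 + 95 + 90 + 90 + 75 + 65 + 65 + 65 + 60 + 55 + 25 + 20 = 815 m.
Lower bound: ⌈815/115⌉ = 8 paper rolls.
Also, 9 print jobs each exceed 115/2 m, and no two of those can share a roll, so at least 9 paper rolls are needed.
A packing using 9 paper rolls:
  roll 1: 110 = 110
  roll 2: 95 + 20 = 115
  roll 3: 90 + 25 = 115
  roll 4: 90 = 90
  roll 5: 75 = 75
  roll 6: 65 = 65
  roll 7: 65 = 65
  roll 8: 65 = 65
  roll 9: 60 + 55 = 115
This matches the lower bound, so 9 is optimal.

9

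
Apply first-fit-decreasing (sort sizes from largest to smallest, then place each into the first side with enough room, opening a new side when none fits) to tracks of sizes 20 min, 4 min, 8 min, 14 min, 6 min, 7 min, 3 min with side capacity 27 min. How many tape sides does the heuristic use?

3

Sorted descending: 20, 14, 8, 7, 6, 4, 3.
  20 → side 1 (new)  [load 20/27]
  14 → side 2 (new)  [load 14/27]
  8 → side 2  [load 22/27]
  7 → side 1  [load 27/27]
  6 → side 3 (new)  [load 6/27]
  4 → side 2  [load 26/27]
  3 → side 3  [load 9/27]
3 tape sides opened.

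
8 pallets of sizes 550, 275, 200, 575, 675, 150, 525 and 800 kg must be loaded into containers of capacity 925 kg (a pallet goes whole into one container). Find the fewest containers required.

Total = 800 + 675 + 575 + 550 + 525 + 275 + 200 + 150 = 3750 kg.
Lower bound: ⌈3750/925⌉ = 5 containers.
A packing using 5 containers:
  container 1: 800 = 800
  container 2: 675 + 200 = 875
  container 3: 575 + 275 = 850
  container 4: 550 + 150 = 700
  container 5: 525 = 525
This matches the lower bound, so 5 is optimal.

5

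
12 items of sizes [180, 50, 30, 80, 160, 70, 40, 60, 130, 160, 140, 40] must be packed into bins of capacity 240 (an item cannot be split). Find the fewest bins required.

5

Total = 180 + 160 + 160 + 140 + 130 + 80 + 70 + 60 + 50 + 40 + 40 + 30 = 1140.
Lower bound: ⌈1140/240⌉ = 5 bins.
A packing using 5 bins:
  bin 1: 180 + 60 = 240
  bin 2: 160 + 80 = 240
  bin 3: 160 + 70 = 230
  bin 4: 140 + 50 + 40 = 230
  bin 5: 130 + 40 + 30 = 200
This matches the lower bound, so 5 is optimal.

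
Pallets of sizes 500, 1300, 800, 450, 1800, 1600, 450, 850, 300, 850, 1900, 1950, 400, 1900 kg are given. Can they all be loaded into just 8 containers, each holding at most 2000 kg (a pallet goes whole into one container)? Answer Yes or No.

Yes

A valid assignment using 8 containers:
  container 1: 1950 = 1950
  container 2: 1900 = 1900
  container 3: 1900 = 1900
  container 4: 1800 = 1800
  container 5: 1600 + 400 = 2000
  container 6: 1300 + 500 = 1800
  container 7: 850 + 850 + 300 = 2000
  container 8: 800 + 450 + 450 = 1700
Every load is within 2000 kg, so 8 containers suffice.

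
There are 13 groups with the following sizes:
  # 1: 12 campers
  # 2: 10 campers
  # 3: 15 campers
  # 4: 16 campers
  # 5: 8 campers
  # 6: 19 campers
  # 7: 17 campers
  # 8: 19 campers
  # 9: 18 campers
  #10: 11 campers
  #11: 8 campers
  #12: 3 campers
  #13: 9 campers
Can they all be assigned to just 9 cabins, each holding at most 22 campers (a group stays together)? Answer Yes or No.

Yes

A valid assignment using 9 cabins:
  cabin 1: 19 + 3 = 22
  cabin 2: 19 = 19
  cabin 3: 18 = 18
  cabin 4: 17 = 17
  cabin 5: 16 = 16
  cabin 6: 15 = 15
  cabin 7: 12 + 10 = 22
  cabin 8: 11 + 9 = 20
  cabin 9: 8 + 8 = 16
Every load is within 22 campers, so 9 cabins suffice.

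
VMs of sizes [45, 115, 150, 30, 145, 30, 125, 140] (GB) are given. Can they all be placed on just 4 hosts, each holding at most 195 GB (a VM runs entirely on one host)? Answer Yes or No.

No

Total = 780 GB; ⌈780/195⌉ = 4.
5 VMs each exceed half the capacity and cannot share a host, forcing at least 5 hosts.
At least 5 hosts are required, but only 4 are allowed.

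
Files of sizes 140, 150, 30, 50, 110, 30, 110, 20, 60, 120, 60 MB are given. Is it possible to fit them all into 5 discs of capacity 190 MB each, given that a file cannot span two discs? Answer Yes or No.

Yes

A valid assignment using 5 discs:
  disc 1: 150 + 30 = 180
  disc 2: 140 + 50 = 190
  disc 3: 120 + 60 = 180
  disc 4: 110 + 60 + 20 = 190
  disc 5: 110 + 30 = 140
Every load is within 190 MB, so 5 discs suffice.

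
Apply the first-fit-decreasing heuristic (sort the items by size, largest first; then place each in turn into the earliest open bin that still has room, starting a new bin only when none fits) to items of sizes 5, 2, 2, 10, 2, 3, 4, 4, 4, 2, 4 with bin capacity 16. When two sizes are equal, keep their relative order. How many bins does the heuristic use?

Sorted descending: 10, 5, 4, 4, 4, 4, 3, 2, 2, 2, 2.
  10 → bin 1 (new)  [load 10/16]
  5 → bin 1  [load 15/16]
  4 → bin 2 (new)  [load 4/16]
  4 → bin 2  [load 8/16]
  4 → bin 2  [load 12/16]
  4 → bin 2  [load 16/16]
  3 → bin 3 (new)  [load 3/16]
  2 → bin 3  [load 5/16]
  2 → bin 3  [load 7/16]
  2 → bin 3  [load 9/16]
  2 → bin 3  [load 11/16]
3 bins opened.

3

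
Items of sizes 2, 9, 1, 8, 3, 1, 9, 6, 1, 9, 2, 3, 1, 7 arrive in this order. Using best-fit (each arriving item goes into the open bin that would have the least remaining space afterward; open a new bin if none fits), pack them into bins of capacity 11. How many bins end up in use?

6

  2 → bin 1 (new)  [load 2/11]
  9 → bin 1  [load 11/11]
  1 → bin 2 (new)  [load 1/11]
  8 → bin 2  [load 9/11]
  3 → bin 3 (new)  [load 3/11]
  1 → bin 2  [load 10/11]
  9 → bin 4 (new)  [load 9/11]
  6 → bin 3  [load 9/11]
  1 → bin 2  [load 11/11]
  9 → bin 5 (new)  [load 9/11]
  2 → bin 3  [load 11/11]
  3 → bin 6 (new)  [load 3/11]
  1 → bin 4  [load 10/11]
  7 → bin 6  [load 10/11]
6 bins opened.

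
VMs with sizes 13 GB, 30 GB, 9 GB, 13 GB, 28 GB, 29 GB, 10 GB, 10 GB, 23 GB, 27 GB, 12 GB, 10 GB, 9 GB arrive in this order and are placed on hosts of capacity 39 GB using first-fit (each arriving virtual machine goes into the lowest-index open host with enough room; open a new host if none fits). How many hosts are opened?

6

  13 → host 1 (new)  [load 13/39]
  30 → host 2 (new)  [load 30/39]
  9 → host 1  [load 22/39]
  13 → host 1  [load 35/39]
  28 → host 3 (new)  [load 28/39]
  29 → host 4 (new)  [load 29/39]
  10 → host 3  [load 38/39]
  10 → host 4  [load 39/39]
  23 → host 5 (new)  [load 23/39]
  27 → host 6 (new)  [load 27/39]
  12 → host 5  [load 35/39]
  10 → host 6  [load 37/39]
  9 → host 2  [load 39/39]
6 hosts opened.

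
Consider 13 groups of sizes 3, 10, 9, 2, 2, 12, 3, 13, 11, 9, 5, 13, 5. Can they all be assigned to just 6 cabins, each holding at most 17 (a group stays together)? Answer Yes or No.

Total = 97; ⌈97/17⌉ = 6.
7 groups each exceed half the capacity and cannot share a cabin, forcing at least 7 cabins.
At least 7 cabins are required, but only 6 are allowed.

No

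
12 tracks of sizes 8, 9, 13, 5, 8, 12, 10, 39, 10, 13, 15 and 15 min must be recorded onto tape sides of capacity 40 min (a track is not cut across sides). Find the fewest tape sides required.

4

Total = 39 + 15 + 15 + 13 + 13 + 12 + 10 + 10 + 9 + 8 + 8 + 5 = 157 min.
Lower bound: ⌈157/40⌉ = 4 tape sides.
A packing using 4 tape sides:
  side 1: 39 = 39
  side 2: 15 + 15 + 10 = 40
  side 3: 13 + 13 + 12 = 38
  side 4: 10 + 9 + 8 + 8 + 5 = 40
This matches the lower bound, so 4 is optimal.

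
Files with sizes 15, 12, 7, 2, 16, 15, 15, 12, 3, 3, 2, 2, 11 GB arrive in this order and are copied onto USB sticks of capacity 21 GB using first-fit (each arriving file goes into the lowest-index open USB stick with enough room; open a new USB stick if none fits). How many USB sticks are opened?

7

  15 → USB stick 1 (new)  [load 15/21]
  12 → USB stick 2 (new)  [load 12/21]
  7 → USB stick 2  [load 19/21]
  2 → USB stick 1  [load 17/21]
  16 → USB stick 3 (new)  [load 16/21]
  15 → USB stick 4 (new)  [load 15/21]
  15 → USB stick 5 (new)  [load 15/21]
  12 → USB stick 6 (new)  [load 12/21]
  3 → USB stick 1  [load 20/21]
  3 → USB stick 3  [load 19/21]
  2 → USB stick 2  [load 21/21]
  2 → USB stick 3  [load 21/21]
  11 → USB stick 7 (new)  [load 11/21]
7 USB sticks opened.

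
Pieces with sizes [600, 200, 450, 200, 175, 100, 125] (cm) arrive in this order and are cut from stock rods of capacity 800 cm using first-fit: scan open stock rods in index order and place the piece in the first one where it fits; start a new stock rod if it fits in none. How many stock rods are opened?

3

  600 → stock rod 1 (new)  [load 600/800]
  200 → stock rod 1  [load 800/800]
  450 → stock rod 2 (new)  [load 450/800]
  200 → stock rod 2  [load 650/800]
  175 → stock rod 3 (new)  [load 175/800]
  100 → stock rod 2  [load 750/800]
  125 → stock rod 3  [load 300/800]
3 stock rods opened.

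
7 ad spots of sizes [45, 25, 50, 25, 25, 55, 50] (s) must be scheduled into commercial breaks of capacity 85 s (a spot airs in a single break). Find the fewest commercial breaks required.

Total = 55 + 50 + 50 + 45 + 25 + 25 + 25 = 275 s.
Lower bound: ⌈275/85⌉ = 4 commercial breaks.
A packing using 4 commercial breaks:
  break 1: 55 + 25 = 80
  break 2: 50 + 25 = 75
  break 3: 50 + 25 = 75
  break 4: 45 = 45
This matches the lower bound, so 4 is optimal.

4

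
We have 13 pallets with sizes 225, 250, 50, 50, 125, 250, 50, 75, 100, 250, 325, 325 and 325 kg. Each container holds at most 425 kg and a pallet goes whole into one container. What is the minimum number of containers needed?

7

Total = 325 + 325 + 325 + 250 + 250 + 250 + 225 + 125 + 100 + 75 + 50 + 50 + 50 = 2400 kg.
Lower bound: ⌈2400/425⌉ = 6 containers.
Also, 7 pallets each exceed 425/2 kg, and no two of those can share a container, so at least 7 containers are needed.
A packing using 7 containers:
  container 1: 325 + 100 = 425
  container 2: 325 + 75 = 400
  container 3: 325 + 50 + 50 = 425
  container 4: 250 + 125 + 50 = 425
  container 5: 250 = 250
  container 6: 250 = 250
  container 7: 225 = 225
This matches the lower bound, so 7 is optimal.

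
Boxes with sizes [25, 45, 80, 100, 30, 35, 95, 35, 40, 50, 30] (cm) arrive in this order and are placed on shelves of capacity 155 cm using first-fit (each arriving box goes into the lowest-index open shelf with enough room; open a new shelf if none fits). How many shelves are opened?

4

  25 → shelf 1 (new)  [load 25/155]
  45 → shelf 1  [load 70/155]
  80 → shelf 1  [load 150/155]
  100 → shelf 2 (new)  [load 100/155]
  30 → shelf 2  [load 130/155]
  35 → shelf 3 (new)  [load 35/155]
  95 → shelf 3  [load 130/155]
  35 → shelf 4 (new)  [load 35/155]
  40 → shelf 4  [load 75/155]
  50 → shelf 4  [load 125/155]
  30 → shelf 4  [load 155/155]
4 shelves opened.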